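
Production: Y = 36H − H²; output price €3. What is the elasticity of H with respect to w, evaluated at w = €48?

From P·MP_H = w with MP_H = 36 − 2H, labor demand is H(w) = (36 − w/3)/2.
dH/dw = −1/(6) = -1/6.
At w = 48, H = 10, so ε = (dH/dw)·(w/H) = (-1/6)·(48/10) = -0.8.

ε = -0.8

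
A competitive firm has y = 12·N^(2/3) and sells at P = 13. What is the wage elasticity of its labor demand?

ε = -3

MP_N = (2/3)·12·N^(-1/3), so P·MP_N = w gives 104·N^(-1/3) = w.
Solving, N(w) = (104/w)^(3). This is a constant-elasticity form: N ∝ w^(−3), so ε = −3.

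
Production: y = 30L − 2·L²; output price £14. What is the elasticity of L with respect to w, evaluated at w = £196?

From P·MP_L = w with MP_L = 30 − 4L, labor demand is L(w) = (30 − w/14)/4.
dL/dw = −1/(56) = -1/56.
At w = 196, L = 4, so ε = (dL/dw)·(w/L) = (-1/56)·(196/4) = -0.875.

ε = -0.875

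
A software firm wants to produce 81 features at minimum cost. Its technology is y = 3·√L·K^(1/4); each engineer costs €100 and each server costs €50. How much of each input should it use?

Cost minimization requires the marginal rate of technical substitution to equal the input-price ratio: MP_L/MP_K = w/r.
Here MP_L/MP_K = (1/2)·(K/L)/(1/4) = 2·(K/L). Setting this equal to 100/50 = 2 gives K = L.
Substituting into y = 81: 3·L^(1/2)·(L)^(1/4) = 81.
Solving, L = 81 and K = 81.

L* = 81, K* = 81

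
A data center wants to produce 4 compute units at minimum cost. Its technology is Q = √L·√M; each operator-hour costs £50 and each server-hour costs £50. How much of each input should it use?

Cost minimization requires the marginal rate of technical substitution to equal the input-price ratio: MP_L/MP_M = w/r.
Here MP_L/MP_M = (1/2)·(M/L)/(1/2) = (M/L). Setting this equal to 50/50 = 1 gives M = L.
Substituting into Q = 4: L^(1/2)·(L)^(1/2) = 4.
Solving, L = 4 and M = 4.

L* = 4, M* = 4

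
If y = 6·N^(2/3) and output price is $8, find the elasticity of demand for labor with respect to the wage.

ε = -3

MP_N = (2/3)·6·N^(-1/3), so P·MP_N = w gives 32·N^(-1/3) = w.
Solving, N(w) = (32/w)^(3). This is a constant-elasticity form: N ∝ w^(−3), so ε = −3.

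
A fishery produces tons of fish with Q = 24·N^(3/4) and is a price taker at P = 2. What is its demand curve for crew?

MP_N = (3/4)·24·N^(-1/4) = 18·N^(-1/4).
Setting P·MP_N = w: 36·N^(-1/4) = w.
Solving for N: N^(-1/4) = w/36, so N = (36/w)^(4).

N(w) = 1679616/w^(4)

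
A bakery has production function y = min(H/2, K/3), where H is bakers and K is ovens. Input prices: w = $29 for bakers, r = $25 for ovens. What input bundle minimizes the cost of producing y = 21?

H* = 42, K* = 63

With a fixed-proportions technology, the cost-minimizing bundle uses no slack in either input: H/2 = K/3 = y.
So H = 2·21 = 42 and K = 3·21 = 63.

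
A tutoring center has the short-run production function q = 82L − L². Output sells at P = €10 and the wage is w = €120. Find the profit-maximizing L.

L* = 35

The marginal product of L is MP_L = 82 − 2L.
A price-taking firm hires until the value of the marginal product equals the wage: P·MP_L = w, so 10·(82 − 2L) = 120.
Then 82 − 2L = 12, giving L = 35.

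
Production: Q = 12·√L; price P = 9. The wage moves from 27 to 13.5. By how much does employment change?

ΔL = 12

From P·MP_L = w with MP_L = 6·L^(-1/2), the labor demand is L(w) = (54/w)^(2).
At w = 27: L = 4. At w = 13.5: L = 16.
ΔL = 16 − 4 = 12.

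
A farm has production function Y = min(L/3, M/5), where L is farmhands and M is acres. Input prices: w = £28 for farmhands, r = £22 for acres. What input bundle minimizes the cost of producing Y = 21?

With a fixed-proportions technology, the cost-minimizing bundle uses no slack in either input: L/3 = M/5 = Y.
So L = 3·21 = 63 and M = 5·21 = 105.

L* = 63, M* = 105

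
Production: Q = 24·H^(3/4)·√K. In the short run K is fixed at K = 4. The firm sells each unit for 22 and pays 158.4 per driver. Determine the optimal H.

H* = 625

With K = 4, MP_H = (3/4)·24·H^(-1/4)·4^(1/2) = 36·H^(-1/4).
Profit maximization for a price taker requires P·MP_H = w: 22·36·H^(-1/4) = 158.4.
So H^(-1/4) = 0.2, which gives H = 625.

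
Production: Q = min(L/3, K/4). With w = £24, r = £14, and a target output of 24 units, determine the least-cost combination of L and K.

With a fixed-proportions technology, the cost-minimizing bundle uses no slack in either input: L/3 = K/4 = Q.
So L = 3·24 = 72 and K = 4·24 = 96.

L* = 72, K* = 96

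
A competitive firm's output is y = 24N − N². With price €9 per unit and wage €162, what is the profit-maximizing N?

N* = 3

The marginal product of N is MP_N = 24 − 2N.
A price-taking firm hires until the value of the marginal product equals the wage: P·MP_N = w, so 9·(24 − 2N) = 162.
Then 24 − 2N = 18, giving N = 3.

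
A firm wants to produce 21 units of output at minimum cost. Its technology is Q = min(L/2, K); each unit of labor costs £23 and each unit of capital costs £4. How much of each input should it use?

With a fixed-proportions technology, the cost-minimizing bundle uses no slack in either input: L/2 = K = Q.
So L = 2·21 = 42 and K = 21.

L* = 42, K* = 21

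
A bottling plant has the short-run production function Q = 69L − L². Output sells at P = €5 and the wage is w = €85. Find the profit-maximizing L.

The marginal product of L is MP_L = 69 − 2L.
A price-taking firm hires until the value of the marginal product equals the wage: P·MP_L = w, so 5·(69 − 2L) = 85.
Then 69 − 2L = 17, giving L = 26.

L* = 26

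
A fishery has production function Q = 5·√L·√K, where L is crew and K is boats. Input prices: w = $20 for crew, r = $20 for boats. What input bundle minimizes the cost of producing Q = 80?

L* = 16, K* = 16

Cost minimization requires the marginal rate of technical substitution to equal the input-price ratio: MP_L/MP_K = w/r.
Here MP_L/MP_K = (1/2)·(K/L)/(1/2) = (K/L). Setting this equal to 20/20 = 1 gives K = L.
Substituting into Q = 80: 5·L^(1/2)·(L)^(1/2) = 80.
Solving, L = 16 and K = 16.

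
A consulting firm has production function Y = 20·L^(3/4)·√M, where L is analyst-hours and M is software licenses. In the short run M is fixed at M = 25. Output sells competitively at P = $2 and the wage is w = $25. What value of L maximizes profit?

L* = 1296

With M = 25, MP_L = (3/4)·20·L^(-1/4)·25^(1/2) = 75·L^(-1/4).
Profit maximization for a price taker requires P·MP_L = w: 2·75·L^(-1/4) = 25.
So L^(-1/4) = 1/6, which gives L = 1296.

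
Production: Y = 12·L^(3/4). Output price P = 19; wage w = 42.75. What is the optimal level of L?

L* = 256

MP_L = (3/4)·12·L^(-1/4) = 9·L^(-1/4).
Profit maximization for a price taker requires P·MP_L = w: 19·9·L^(-1/4) = 42.75.
So L^(-1/4) = 0.25, which gives L = 256.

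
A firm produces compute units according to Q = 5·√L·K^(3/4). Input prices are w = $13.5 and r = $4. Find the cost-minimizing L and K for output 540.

Cost minimization requires the marginal rate of technical substitution to equal the input-price ratio: MP_L/MP_K = w/r.
Here MP_L/MP_K = (1/2)·(K/L)/(3/4) = (2/3)·(K/L). Setting this equal to 13.5/4 = 3.375 gives K = 5.0625L.
Substituting into Q = 540: 5·L^(1/2)·(5.0625L)^(3/4) = 540.
Solving, L = 16 and K = 81.

L* = 16, K* = 81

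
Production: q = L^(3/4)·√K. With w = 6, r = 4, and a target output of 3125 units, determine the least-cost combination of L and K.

L* = 625, K* = 625

Cost minimization requires the marginal rate of technical substitution to equal the input-price ratio: MP_L/MP_K = w/r.
Here MP_L/MP_K = (3/4)·(K/L)/(1/2) = 1.5·(K/L). Setting this equal to 6/4 = 1.5 gives K = L.
Substituting into q = 3125: L^(3/4)·(L)^(1/2) = 3125.
Solving, L = 625 and K = 625.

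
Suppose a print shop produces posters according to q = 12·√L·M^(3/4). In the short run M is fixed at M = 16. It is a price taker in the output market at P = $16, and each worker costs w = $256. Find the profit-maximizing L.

With M = 16, MP_L = (1/2)·12·L^(-1/2)·16^(3/4) = 48·L^(-1/2).
Profit maximization for a price taker requires P·MP_L = w: 16·48·L^(-1/2) = 256.
So L^(-1/2) = 1/3, which gives L = 9.

L* = 9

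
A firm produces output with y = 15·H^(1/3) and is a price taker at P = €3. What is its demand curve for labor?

H(w) = (15/w)^(3/2)

MP_H = (1/3)·15·H^(-2/3) = 5·H^(-2/3).
Setting P·MP_H = w: 15·H^(-2/3) = w.
Solving for H: H^(-2/3) = w/15, so H = (15/w)^(3/2).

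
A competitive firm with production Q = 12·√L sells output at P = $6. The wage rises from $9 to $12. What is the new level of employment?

L* = 9

From P·MP_L = w with MP_L = 6·L^(-1/2), the labor demand is L(w) = (36/w)^(2).
At w = 9: L = 16. At w = 12: L = 9.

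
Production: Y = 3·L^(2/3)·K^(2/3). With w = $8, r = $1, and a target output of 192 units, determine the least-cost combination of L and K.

Cost minimization requires the marginal rate of technical substitution to equal the input-price ratio: MP_L/MP_K = w/r.
Here MP_L/MP_K = (2/3)·(K/L)/(2/3) = (K/L). Setting this equal to 8/1 = 8 gives K = 8L.
Substituting into Y = 192: 3·L^(2/3)·(8L)^(2/3) = 192.
Solving, L = 8 and K = 64.

L* = 8, K* = 64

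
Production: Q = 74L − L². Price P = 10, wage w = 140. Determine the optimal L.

L* = 30

The marginal product of L is MP_L = 74 − 2L.
A price-taking firm hires until the value of the marginal product equals the wage: P·MP_L = w, so 10·(74 − 2L) = 140.
Then 74 − 2L = 14, giving L = 30.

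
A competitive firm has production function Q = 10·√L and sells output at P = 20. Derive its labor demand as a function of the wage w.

MP_L = (1/2)·10·L^(-1/2) = 5·L^(-1/2).
Setting P·MP_L = w: 100·L^(-1/2) = w.
Solving for L: L^(-1/2) = w/100, so L = (100/w)^(2).

L(w) = 10000/w²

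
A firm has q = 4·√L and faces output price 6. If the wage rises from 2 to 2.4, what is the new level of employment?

L* = 25

From P·MP_L = w with MP_L = 2·L^(-1/2), the labor demand is L(w) = (12/w)^(2).
At w = 2: L = 36. At w = 2.4: L = 25.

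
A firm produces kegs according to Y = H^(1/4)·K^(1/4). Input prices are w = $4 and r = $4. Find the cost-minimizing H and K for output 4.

Cost minimization requires the marginal rate of technical substitution to equal the input-price ratio: MP_H/MP_K = w/r.
Here MP_H/MP_K = (1/4)·(K/H)/(1/4) = (K/H). Setting this equal to 4/4 = 1 gives K = H.
Substituting into Y = 4: H^(1/4)·(H)^(1/4) = 4.
Solving, H = 16 and K = 16.

H* = 16, K* = 16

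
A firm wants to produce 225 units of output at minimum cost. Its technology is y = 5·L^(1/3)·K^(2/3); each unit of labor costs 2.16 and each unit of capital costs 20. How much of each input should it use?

L* = 125, K* = 27

Cost minimization requires the marginal rate of technical substitution to equal the input-price ratio: MP_L/MP_K = w/r.
Here MP_L/MP_K = (1/3)·(K/L)/(2/3) = 0.5·(K/L). Setting this equal to 2.16/20 = 0.108 gives K = 0.216L.
Substituting into y = 225: 5·L^(1/3)·(0.216L)^(2/3) = 225.
Solving, L = 125 and K = 27.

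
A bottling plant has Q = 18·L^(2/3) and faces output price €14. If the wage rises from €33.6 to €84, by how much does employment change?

From P·MP_L = w with MP_L = 12·L^(-1/3), the labor demand is L(w) = (168/w)^(3).
At w = 33.6: L = 125. At w = 84: L = 8.
ΔL = 8 − 125 = -117.

ΔL = -117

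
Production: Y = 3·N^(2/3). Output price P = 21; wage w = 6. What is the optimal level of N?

N* = 343

MP_N = (2/3)·3·N^(-1/3) = 2·N^(-1/3).
Profit maximization for a price taker requires P·MP_N = w: 21·2·N^(-1/3) = 6.
So N^(-1/3) = 1/7, which gives N = 343.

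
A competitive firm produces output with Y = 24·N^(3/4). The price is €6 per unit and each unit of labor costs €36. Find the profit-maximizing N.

MP_N = (3/4)·24·N^(-1/4) = 18·N^(-1/4).
Profit maximization for a price taker requires P·MP_N = w: 6·18·N^(-1/4) = 36.
So N^(-1/4) = 1/3, which gives N = 81.

N* = 81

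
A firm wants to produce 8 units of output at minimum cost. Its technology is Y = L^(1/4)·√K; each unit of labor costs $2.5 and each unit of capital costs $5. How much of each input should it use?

L* = 16, K* = 16

Cost minimization requires the marginal rate of technical substitution to equal the input-price ratio: MP_L/MP_K = w/r.
Here MP_L/MP_K = (1/4)·(K/L)/(1/2) = 0.5·(K/L). Setting this equal to 2.5/5 = 0.5 gives K = L.
Substituting into Y = 8: L^(1/4)·(L)^(1/2) = 8.
Solving, L = 16 and K = 16.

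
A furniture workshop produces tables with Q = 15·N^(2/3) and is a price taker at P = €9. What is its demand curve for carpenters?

MP_N = (2/3)·15·N^(-1/3) = 10·N^(-1/3).
Setting P·MP_N = w: 90·N^(-1/3) = w.
Solving for N: N^(-1/3) = w/90, so N = (90/w)^(3).

N(w) = 729000/w³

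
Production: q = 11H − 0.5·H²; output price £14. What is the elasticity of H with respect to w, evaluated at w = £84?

ε = -1.2

From P·MP_H = w with MP_H = 11 − H, labor demand is H(w) = 11 − w/14.
dH/dw = −1/(14) = -1/14.
At w = 84, H = 5, so ε = (dH/dw)·(w/H) = (-1/14)·(84/5) = -1.2.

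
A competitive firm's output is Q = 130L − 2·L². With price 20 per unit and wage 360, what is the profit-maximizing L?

L* = 28

The marginal product of L is MP_L = 130 − 4L.
A price-taking firm hires until the value of the marginal product equals the wage: P·MP_L = w, so 20·(130 − 4L) = 360.
Then 130 − 4L = 18, giving L = 28.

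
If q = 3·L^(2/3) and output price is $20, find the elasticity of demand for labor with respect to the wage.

MP_L = (2/3)·3·L^(-1/3), so P·MP_L = w gives 40·L^(-1/3) = w.
Solving, L(w) = (40/w)^(3). This is a constant-elasticity form: L ∝ w^(−3), so ε = −3.

ε = -3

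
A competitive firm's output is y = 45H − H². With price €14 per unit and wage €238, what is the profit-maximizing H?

The marginal product of H is MP_H = 45 − 2H.
A price-taking firm hires until the value of the marginal product equals the wage: P·MP_H = w, so 14·(45 − 2H) = 238.
Then 45 − 2H = 17, giving H = 14.

H* = 14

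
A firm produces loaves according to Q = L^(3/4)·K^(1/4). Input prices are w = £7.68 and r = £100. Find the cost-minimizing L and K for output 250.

Cost minimization requires the marginal rate of technical substitution to equal the input-price ratio: MP_L/MP_K = w/r.
Here MP_L/MP_K = (3/4)·(K/L)/(1/4) = 3·(K/L). Setting this equal to 7.68/100 = 0.0768 gives K = 0.0256L.
Substituting into Q = 250: L^(3/4)·(0.0256L)^(1/4) = 250.
Solving, L = 625 and K = 16.

L* = 625, K* = 16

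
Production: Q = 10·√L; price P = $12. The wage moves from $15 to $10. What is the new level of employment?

L* = 36

From P·MP_L = w with MP_L = 5·L^(-1/2), the labor demand is L(w) = (60/w)^(2).
At w = 15: L = 16. At w = 10: L = 36.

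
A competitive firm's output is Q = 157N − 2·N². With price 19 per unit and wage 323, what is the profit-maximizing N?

N* = 35

The marginal product of N is MP_N = 157 − 4N.
A price-taking firm hires until the value of the marginal product equals the wage: P·MP_N = w, so 19·(157 − 4N) = 323.
Then 157 − 4N = 17, giving N = 35.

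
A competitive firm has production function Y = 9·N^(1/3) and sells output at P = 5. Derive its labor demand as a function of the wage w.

MP_N = (1/3)·9·N^(-2/3) = 3·N^(-2/3).
Setting P·MP_N = w: 15·N^(-2/3) = w.
Solving for N: N^(-2/3) = w/15, so N = (15/w)^(3/2).

N(w) = (15/w)^(3/2)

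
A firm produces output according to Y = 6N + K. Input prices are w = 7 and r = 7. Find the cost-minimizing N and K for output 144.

The inputs are perfect substitutes, so the firm uses whichever has the lower cost per unit of output.
Cost per unit of output via N is 7/6; via K it is 7. N is cheaper.
Producing Y = 144 with N alone: N = 24, K = 0.

N* = 24, K* = 0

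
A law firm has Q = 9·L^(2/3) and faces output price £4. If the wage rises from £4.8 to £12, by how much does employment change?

ΔL = -117

From P·MP_L = w with MP_L = 6·L^(-1/3), the labor demand is L(w) = (24/w)^(3).
At w = 4.8: L = 125. At w = 12: L = 8.
ΔL = 8 − 125 = -117.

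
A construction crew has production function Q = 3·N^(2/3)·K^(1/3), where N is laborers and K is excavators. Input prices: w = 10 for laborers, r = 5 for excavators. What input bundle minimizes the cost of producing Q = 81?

N* = 27, K* = 27

Cost minimization requires the marginal rate of technical substitution to equal the input-price ratio: MP_N/MP_K = w/r.
Here MP_N/MP_K = (2/3)·(K/N)/(1/3) = 2·(K/N). Setting this equal to 10/5 = 2 gives K = N.
Substituting into Q = 81: 3·N^(2/3)·(N)^(1/3) = 81.
Solving, N = 27 and K = 27.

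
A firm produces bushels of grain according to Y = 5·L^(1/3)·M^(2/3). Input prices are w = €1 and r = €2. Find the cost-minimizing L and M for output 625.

Cost minimization requires the marginal rate of technical substitution to equal the input-price ratio: MP_L/MP_M = w/r.
Here MP_L/MP_M = (1/3)·(M/L)/(2/3) = 0.5·(M/L). Setting this equal to 1/2 = 0.5 gives M = L.
Substituting into Y = 625: 5·L^(1/3)·(L)^(2/3) = 625.
Solving, L = 125 and M = 125.

L* = 125, M* = 125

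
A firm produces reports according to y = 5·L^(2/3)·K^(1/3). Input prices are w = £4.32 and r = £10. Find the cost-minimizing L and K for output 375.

L* = 125, K* = 27

Cost minimization requires the marginal rate of technical substitution to equal the input-price ratio: MP_L/MP_K = w/r.
Here MP_L/MP_K = (2/3)·(K/L)/(1/3) = 2·(K/L). Setting this equal to 4.32/10 = 0.432 gives K = 0.216L.
Substituting into y = 375: 5·L^(2/3)·(0.216L)^(1/3) = 375.
Solving, L = 125 and K = 27.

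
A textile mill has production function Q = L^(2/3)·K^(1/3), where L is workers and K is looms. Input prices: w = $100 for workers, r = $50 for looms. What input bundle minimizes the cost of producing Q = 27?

Cost minimization requires the marginal rate of technical substitution to equal the input-price ratio: MP_L/MP_K = w/r.
Here MP_L/MP_K = (2/3)·(K/L)/(1/3) = 2·(K/L). Setting this equal to 100/50 = 2 gives K = L.
Substituting into Q = 27: L^(2/3)·(L)^(1/3) = 27.
Solving, L = 27 and K = 27.

L* = 27, K* = 27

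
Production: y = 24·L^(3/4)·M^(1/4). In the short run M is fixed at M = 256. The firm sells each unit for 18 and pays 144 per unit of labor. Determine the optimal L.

With M = 256, MP_L = (3/4)·24·L^(-1/4)·256^(1/4) = 72·L^(-1/4).
Profit maximization for a price taker requires P·MP_L = w: 18·72·L^(-1/4) = 144.
So L^(-1/4) = 1/9, which gives L = 6561.

L* = 6561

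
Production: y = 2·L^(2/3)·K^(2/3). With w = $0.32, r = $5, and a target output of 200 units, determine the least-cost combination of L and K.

L* = 125, K* = 8

Cost minimization requires the marginal rate of technical substitution to equal the input-price ratio: MP_L/MP_K = w/r.
Here MP_L/MP_K = (2/3)·(K/L)/(2/3) = (K/L). Setting this equal to 0.32/5 = 0.064 gives K = 0.064L.
Substituting into y = 200: 2·L^(2/3)·(0.064L)^(2/3) = 200.
Solving, L = 125 and K = 8.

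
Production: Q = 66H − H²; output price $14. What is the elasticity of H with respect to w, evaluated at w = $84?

ε = -0.1

From P·MP_H = w with MP_H = 66 − 2H, labor demand is H(w) = (66 − w/14)/2.
dH/dw = −1/(28) = -1/28.
At w = 84, H = 30, so ε = (dH/dw)·(w/H) = (-1/28)·(84/30) = -0.1.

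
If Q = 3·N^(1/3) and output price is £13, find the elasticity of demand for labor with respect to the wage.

ε = -1.5

MP_N = (1/3)·3·N^(-2/3), so P·MP_N = w gives 13·N^(-2/3) = w.
Solving, N(w) = (13/w)^(3/2). This is a constant-elasticity form: N ∝ w^(−3/2), so ε = −3/2.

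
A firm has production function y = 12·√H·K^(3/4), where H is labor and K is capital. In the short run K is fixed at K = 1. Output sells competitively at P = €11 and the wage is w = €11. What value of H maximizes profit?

H* = 36

With K = 1, MP_H = (1/2)·12·H^(-1/2)·1^(3/4) = 6·H^(-1/2).
Profit maximization for a price taker requires P·MP_H = w: 11·6·H^(-1/2) = 11.
So H^(-1/2) = 1/6, which gives H = 36.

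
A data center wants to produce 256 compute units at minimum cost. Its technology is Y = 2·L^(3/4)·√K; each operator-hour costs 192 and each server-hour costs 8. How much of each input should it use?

L* = 16, K* = 256

Cost minimization requires the marginal rate of technical substitution to equal the input-price ratio: MP_L/MP_K = w/r.
Here MP_L/MP_K = (3/4)·(K/L)/(1/2) = 1.5·(K/L). Setting this equal to 192/8 = 24 gives K = 16L.
Substituting into Y = 256: 2·L^(3/4)·(16L)^(1/2) = 256.
Solving, L = 16 and K = 256.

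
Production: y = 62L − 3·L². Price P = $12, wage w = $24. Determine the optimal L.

The marginal product of L is MP_L = 62 − 6L.
A price-taking firm hires until the value of the marginal product equals the wage: P·MP_L = w, so 12·(62 − 6L) = 24.
Then 62 − 6L = 2, giving L = 10.

L* = 10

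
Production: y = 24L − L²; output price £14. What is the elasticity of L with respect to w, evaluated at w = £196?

ε = -1.4

From P·MP_L = w with MP_L = 24 − 2L, labor demand is L(w) = (24 − w/14)/2.
dL/dw = −1/(28) = -1/28.
At w = 196, L = 5, so ε = (dL/dw)·(w/L) = (-1/28)·(196/5) = -1.4.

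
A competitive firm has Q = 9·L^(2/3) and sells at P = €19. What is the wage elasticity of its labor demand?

MP_L = (2/3)·9·L^(-1/3), so P·MP_L = w gives 114·L^(-1/3) = w.
Solving, L(w) = (114/w)^(3). This is a constant-elasticity form: L ∝ w^(−3), so ε = −3.

ε = -3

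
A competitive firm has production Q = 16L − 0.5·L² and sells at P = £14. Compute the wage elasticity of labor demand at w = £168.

From P·MP_L = w with MP_L = 16 − L, labor demand is L(w) = 16 − w/14.
dL/dw = −1/(14) = -1/14.
At w = 168, L = 4, so ε = (dL/dw)·(w/L) = (-1/14)·(168/4) = -3.

ε = -3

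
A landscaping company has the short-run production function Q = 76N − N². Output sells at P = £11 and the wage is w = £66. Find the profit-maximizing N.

The marginal product of N is MP_N = 76 − 2N.
A price-taking firm hires until the value of the marginal product equals the wage: P·MP_N = w, so 11·(76 − 2N) = 66.
Then 76 − 2N = 6, giving N = 35.

N* = 35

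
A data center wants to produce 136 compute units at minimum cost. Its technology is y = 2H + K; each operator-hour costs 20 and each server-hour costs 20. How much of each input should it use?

H* = 68, K* = 0

The inputs are perfect substitutes, so the firm uses whichever has the lower cost per unit of output.
Cost per unit of output via H is 10; via K it is 20. H is cheaper.
Producing y = 136 with H alone: H = 68, K = 0.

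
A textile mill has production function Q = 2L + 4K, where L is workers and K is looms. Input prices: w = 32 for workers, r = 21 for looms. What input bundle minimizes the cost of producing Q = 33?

L* = 0, K* = 8.25

The inputs are perfect substitutes, so the firm uses whichever has the lower cost per unit of output.
Cost per unit of output via L is w/2 = 16; via K it is r/4 = 5.25. K is cheaper.
Producing Q = 33 with K alone: L = 0, K = 8.25.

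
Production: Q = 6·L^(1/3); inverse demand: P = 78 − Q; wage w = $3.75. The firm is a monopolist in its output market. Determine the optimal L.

Marginal revenue from the inverse demand is MR = 78 − 2Q.
The marginal product is MP_L = 2·L^(-2/3).
A monopolist hires until marginal revenue product equals the wage: MR·MP_L = w.
At L, Q = 6·L^(1/3). Substituting and solving: (78 − 12·L^(1/3))·2·L^(-2/3) = 3.75 gives L = 64.

L* = 64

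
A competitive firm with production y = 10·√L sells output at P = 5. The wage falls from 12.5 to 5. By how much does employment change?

From P·MP_L = w with MP_L = 5·L^(-1/2), the labor demand is L(w) = (25/w)^(2).
At w = 12.5: L = 4. At w = 5: L = 25.
ΔL = 25 − 4 = 21.

ΔL = 21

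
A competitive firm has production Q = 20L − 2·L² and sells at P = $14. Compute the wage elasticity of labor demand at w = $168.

ε = -1.5

From P·MP_L = w with MP_L = 20 − 4L, labor demand is L(w) = (20 − w/14)/4.
dL/dw = −1/(56) = -1/56.
At w = 168, L = 2, so ε = (dL/dw)·(w/L) = (-1/56)·(168/2) = -1.5.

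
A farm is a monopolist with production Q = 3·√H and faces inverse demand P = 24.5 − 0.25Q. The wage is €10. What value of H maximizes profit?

Marginal revenue from the inverse demand is MR = 24.5 − 0.5Q.
The marginal product is MP_H = 1.5·H^(-1/2).
A monopolist hires until marginal revenue product equals the wage: MR·MP_H = w.
At H, Q = 3·√H. Substituting and solving: (24.5 − 1.5·√H)·1.5·H^(-1/2) = 10 gives H = 9.

H* = 9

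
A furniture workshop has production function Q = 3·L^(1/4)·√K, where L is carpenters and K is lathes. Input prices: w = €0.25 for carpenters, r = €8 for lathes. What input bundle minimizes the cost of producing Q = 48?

L* = 256, K* = 16

Cost minimization requires the marginal rate of technical substitution to equal the input-price ratio: MP_L/MP_K = w/r.
Here MP_L/MP_K = (1/4)·(K/L)/(1/2) = 0.5·(K/L). Setting this equal to 0.25/8 = 0.03125 gives K = 0.0625L.
Substituting into Q = 48: 3·L^(1/4)·(0.0625L)^(1/2) = 48.
Solving, L = 256 and K = 16.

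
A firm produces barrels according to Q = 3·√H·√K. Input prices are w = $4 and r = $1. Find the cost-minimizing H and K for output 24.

Cost minimization requires the marginal rate of technical substitution to equal the input-price ratio: MP_H/MP_K = w/r.
Here MP_H/MP_K = (1/2)·(K/H)/(1/2) = (K/H). Setting this equal to 4/1 = 4 gives K = 4H.
Substituting into Q = 24: 3·H^(1/2)·(4H)^(1/2) = 24.
Solving, H = 4 and K = 16.

H* = 4, K* = 16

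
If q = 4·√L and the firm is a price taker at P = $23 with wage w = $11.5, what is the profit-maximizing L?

MP_L = (1/2)·4·L^(-1/2) = 2·L^(-1/2).
Profit maximization for a price taker requires P·MP_L = w: 23·2·L^(-1/2) = 11.5.
So L^(-1/2) = 0.25, which gives L = 16.

L* = 16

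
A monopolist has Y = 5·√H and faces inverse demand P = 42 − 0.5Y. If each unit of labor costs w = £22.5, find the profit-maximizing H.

Marginal revenue from the inverse demand is MR = 42 − Y.
The marginal product is MP_H = 2.5·H^(-1/2).
A monopolist hires until marginal revenue product equals the wage: MR·MP_H = w.
At H, Y = 5·√H. Substituting and solving: (42 − 5·√H)·2.5·H^(-1/2) = 22.5 gives H = 9.

H* = 9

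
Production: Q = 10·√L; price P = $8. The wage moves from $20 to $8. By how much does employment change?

From P·MP_L = w with MP_L = 5·L^(-1/2), the labor demand is L(w) = (40/w)^(2).
At w = 20: L = 4. At w = 8: L = 25.
ΔL = 25 − 4 = 21.

ΔL = 21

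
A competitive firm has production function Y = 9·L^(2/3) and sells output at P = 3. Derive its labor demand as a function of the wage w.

MP_L = (2/3)·9·L^(-1/3) = 6·L^(-1/3).
Setting P·MP_L = w: 18·L^(-1/3) = w.
Solving for L: L^(-1/3) = w/18, so L = (18/w)^(3).

L(w) = 5832/w³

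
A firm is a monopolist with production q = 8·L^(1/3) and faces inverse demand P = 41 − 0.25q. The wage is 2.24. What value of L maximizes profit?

L* = 125

Marginal revenue from the inverse demand is MR = 41 − 0.5q.
The marginal product is MP_L = (8/3)·L^(-2/3).
A monopolist hires until marginal revenue product equals the wage: MR·MP_L = w.
At L, q = 8·L^(1/3). Substituting and solving: (41 − 4·L^(1/3))·(8/3)·L^(-2/3) = 2.24 gives L = 125.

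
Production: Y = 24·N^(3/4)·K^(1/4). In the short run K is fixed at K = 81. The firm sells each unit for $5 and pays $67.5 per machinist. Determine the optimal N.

N* = 256

With K = 81, MP_N = (3/4)·24·N^(-1/4)·81^(1/4) = 54·N^(-1/4).
Profit maximization for a price taker requires P·MP_N = w: 5·54·N^(-1/4) = 67.5.
So N^(-1/4) = 0.25, which gives N = 256.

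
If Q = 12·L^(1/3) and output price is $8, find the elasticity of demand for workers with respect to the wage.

MP_L = (1/3)·12·L^(-2/3), so P·MP_L = w gives 32·L^(-2/3) = w.
Solving, L(w) = (32/w)^(3/2). This is a constant-elasticity form: L ∝ w^(−3/2), so ε = −3/2.

ε = -1.5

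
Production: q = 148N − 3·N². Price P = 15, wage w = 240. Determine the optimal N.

N* = 22

The marginal product of N is MP_N = 148 − 6N.
A price-taking firm hires until the value of the marginal product equals the wage: P·MP_N = w, so 15·(148 − 6N) = 240.
Then 148 − 6N = 16, giving N = 22.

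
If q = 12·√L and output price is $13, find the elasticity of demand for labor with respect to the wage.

MP_L = (1/2)·12·L^(-1/2), so P·MP_L = w gives 78·L^(-1/2) = w.
Solving, L(w) = (78/w)^(2). This is a constant-elasticity form: L ∝ w^(−2), so ε = −2.

ε = -2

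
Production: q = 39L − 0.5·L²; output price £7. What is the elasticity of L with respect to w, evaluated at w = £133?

From P·MP_L = w with MP_L = 39 − L, labor demand is L(w) = 39 − w/7.
dL/dw = −1/(7) = -1/7.
At w = 133, L = 20, so ε = (dL/dw)·(w/L) = (-1/7)·(133/20) = -0.95.

ε = -0.95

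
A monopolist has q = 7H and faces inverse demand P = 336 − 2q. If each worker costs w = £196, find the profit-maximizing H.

H* = 11

Marginal revenue from the inverse demand is MR = 336 − 4q.
The marginal product is MP_H = 7.
A monopolist hires until marginal revenue product equals the wage: MR·MP_H = w.
(336 − 28H)·7 = 196, so H = 11.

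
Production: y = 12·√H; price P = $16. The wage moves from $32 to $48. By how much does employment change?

ΔH = -5

From P·MP_H = w with MP_H = 6·H^(-1/2), the labor demand is H(w) = (96/w)^(2).
At w = 32: H = 9. At w = 48: H = 4.
ΔH = 4 − 9 = -5.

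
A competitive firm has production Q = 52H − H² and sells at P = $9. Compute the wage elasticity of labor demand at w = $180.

ε = -0.625

From P·MP_H = w with MP_H = 52 − 2H, labor demand is H(w) = (52 − w/9)/2.
dH/dw = −1/(18) = -1/18.
At w = 180, H = 16, so ε = (dH/dw)·(w/H) = (-1/18)·(180/16) = -0.625.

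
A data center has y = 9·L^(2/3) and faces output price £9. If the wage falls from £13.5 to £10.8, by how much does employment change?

From P·MP_L = w with MP_L = 6·L^(-1/3), the labor demand is L(w) = (54/w)^(3).
At w = 13.5: L = 64. At w = 10.8: L = 125.
ΔL = 125 − 64 = 61.

ΔL = 61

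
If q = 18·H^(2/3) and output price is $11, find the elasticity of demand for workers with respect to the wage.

MP_H = (2/3)·18·H^(-1/3), so P·MP_H = w gives 132·H^(-1/3) = w.
Solving, H(w) = (132/w)^(3). This is a constant-elasticity form: H ∝ w^(−3), so ε = −3.

ε = -3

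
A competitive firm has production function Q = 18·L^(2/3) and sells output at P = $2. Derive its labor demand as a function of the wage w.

MP_L = (2/3)·18·L^(-1/3) = 12·L^(-1/3).
Setting P·MP_L = w: 24·L^(-1/3) = w.
Solving for L: L^(-1/3) = w/24, so L = (24/w)^(3).

L(w) = 13824/w³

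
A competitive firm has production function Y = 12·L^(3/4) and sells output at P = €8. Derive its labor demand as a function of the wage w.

MP_L = (3/4)·12·L^(-1/4) = 9·L^(-1/4).
Setting P·MP_L = w: 72·L^(-1/4) = w.
Solving for L: L^(-1/4) = w/72, so L = (72/w)^(4).

L(w) = (72/w)^(4)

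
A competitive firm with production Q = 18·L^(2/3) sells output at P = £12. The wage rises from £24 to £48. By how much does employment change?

ΔL = -189

From P·MP_L = w with MP_L = 12·L^(-1/3), the labor demand is L(w) = (144/w)^(3).
At w = 24: L = 216. At w = 48: L = 27.
ΔL = 27 − 216 = -189.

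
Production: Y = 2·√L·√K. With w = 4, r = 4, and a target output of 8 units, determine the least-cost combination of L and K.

Cost minimization requires the marginal rate of technical substitution to equal the input-price ratio: MP_L/MP_K = w/r.
Here MP_L/MP_K = (1/2)·(K/L)/(1/2) = (K/L). Setting this equal to 4/4 = 1 gives K = L.
Substituting into Y = 8: 2·L^(1/2)·(L)^(1/2) = 8.
Solving, L = 4 and K = 4.

L* = 4, K* = 4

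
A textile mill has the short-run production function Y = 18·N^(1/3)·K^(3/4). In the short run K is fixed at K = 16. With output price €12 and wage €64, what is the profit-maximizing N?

With K = 16, MP_N = (1/3)·18·N^(-2/3)·16^(3/4) = 48·N^(-2/3).
Profit maximization for a price taker requires P·MP_N = w: 12·48·N^(-2/3) = 64.
So N^(-2/3) = 1/9, which gives N = 27.

N* = 27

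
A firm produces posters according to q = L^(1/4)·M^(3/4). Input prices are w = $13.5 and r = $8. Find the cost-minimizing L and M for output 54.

Cost minimization requires the marginal rate of technical substitution to equal the input-price ratio: MP_L/MP_M = w/r.
Here MP_L/MP_M = (1/4)·(M/L)/(3/4) = (1/3)·(M/L). Setting this equal to 13.5/8 = 1.6875 gives M = 5.0625L.
Substituting into q = 54: L^(1/4)·(5.0625L)^(3/4) = 54.
Solving, L = 16 and M = 81.

L* = 16, M* = 81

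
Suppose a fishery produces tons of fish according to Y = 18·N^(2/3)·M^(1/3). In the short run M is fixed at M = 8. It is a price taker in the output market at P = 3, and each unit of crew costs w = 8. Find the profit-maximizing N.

N* = 729

With M = 8, MP_N = (2/3)·18·N^(-1/3)·8^(1/3) = 24·N^(-1/3).
Profit maximization for a price taker requires P·MP_N = w: 3·24·N^(-1/3) = 8.
So N^(-1/3) = 1/9, which gives N = 729.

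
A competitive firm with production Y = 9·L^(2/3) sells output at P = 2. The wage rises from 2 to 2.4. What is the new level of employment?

L* = 125

From P·MP_L = w with MP_L = 6·L^(-1/3), the labor demand is L(w) = (12/w)^(3).
At w = 2: L = 216. At w = 2.4: L = 125.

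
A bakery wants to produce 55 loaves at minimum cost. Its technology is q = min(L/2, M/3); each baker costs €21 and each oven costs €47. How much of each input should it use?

With a fixed-proportions technology, the cost-minimizing bundle uses no slack in either input: L/2 = M/3 = q.
So L = 2·55 = 110 and M = 3·55 = 165.

L* = 110, M* = 165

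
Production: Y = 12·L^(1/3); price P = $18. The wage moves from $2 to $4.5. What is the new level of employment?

L* = 64

From P·MP_L = w with MP_L = 4·L^(-2/3), the labor demand is L(w) = (72/w)^(3/2).
At w = 2: L = 216. At w = 4.5: L = 64.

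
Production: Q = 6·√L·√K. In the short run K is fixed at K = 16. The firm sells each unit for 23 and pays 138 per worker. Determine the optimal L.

L* = 4

With K = 16, MP_L = (1/2)·6·L^(-1/2)·16^(1/2) = 12·L^(-1/2).
Profit maximization for a price taker requires P·MP_L = w: 23·12·L^(-1/2) = 138.
So L^(-1/2) = 0.5, which gives L = 4.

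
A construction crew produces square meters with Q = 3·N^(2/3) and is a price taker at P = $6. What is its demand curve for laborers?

N(w) = 1728/w³

MP_N = (2/3)·3·N^(-1/3) = 2·N^(-1/3).
Setting P·MP_N = w: 12·N^(-1/3) = w.
Solving for N: N^(-1/3) = w/12, so N = (12/w)^(3).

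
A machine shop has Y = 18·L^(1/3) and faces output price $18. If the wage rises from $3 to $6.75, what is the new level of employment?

From P·MP_L = w with MP_L = 6·L^(-2/3), the labor demand is L(w) = (108/w)^(3/2).
At w = 3: L = 216. At w = 6.75: L = 64.

L* = 64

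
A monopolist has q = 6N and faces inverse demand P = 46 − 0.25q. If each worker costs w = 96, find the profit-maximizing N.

N* = 10

Marginal revenue from the inverse demand is MR = 46 − 0.5q.
The marginal product is MP_N = 6.
A monopolist hires until marginal revenue product equals the wage: MR·MP_N = w.
(46 − 3N)·6 = 96, so N = 10.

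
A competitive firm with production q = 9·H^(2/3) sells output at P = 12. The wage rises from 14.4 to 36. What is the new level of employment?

H* = 8

From P·MP_H = w with MP_H = 6·H^(-1/3), the labor demand is H(w) = (72/w)^(3).
At w = 14.4: H = 125. At w = 36: H = 8.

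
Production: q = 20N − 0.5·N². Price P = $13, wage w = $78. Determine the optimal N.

The marginal product of N is MP_N = 20 − N.
A price-taking firm hires until the value of the marginal product equals the wage: P·MP_N = w, so 13·(20 − N) = 78.
Then 20 − N = 6, giving N = 14.

N* = 14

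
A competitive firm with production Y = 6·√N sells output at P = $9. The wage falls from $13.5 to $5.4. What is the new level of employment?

From P·MP_N = w with MP_N = 3·N^(-1/2), the labor demand is N(w) = (27/w)^(2).
At w = 13.5: N = 4. At w = 5.4: N = 25.

N* = 25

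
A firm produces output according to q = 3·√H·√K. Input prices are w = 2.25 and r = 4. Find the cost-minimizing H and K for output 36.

Cost minimization requires the marginal rate of technical substitution to equal the input-price ratio: MP_H/MP_K = w/r.
Here MP_H/MP_K = (1/2)·(K/H)/(1/2) = (K/H). Setting this equal to 2.25/4 = 0.5625 gives K = 0.5625H.
Substituting into q = 36: 3·H^(1/2)·(0.5625H)^(1/2) = 36.
Solving, H = 16 and K = 9.

H* = 16, K* = 9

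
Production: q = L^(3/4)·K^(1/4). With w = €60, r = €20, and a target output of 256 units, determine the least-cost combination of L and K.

Cost minimization requires the marginal rate of technical substitution to equal the input-price ratio: MP_L/MP_K = w/r.
Here MP_L/MP_K = (3/4)·(K/L)/(1/4) = 3·(K/L). Setting this equal to 60/20 = 3 gives K = L.
Substituting into q = 256: L^(3/4)·(L)^(1/4) = 256.
Solving, L = 256 and K = 256.

L* = 256, K* = 256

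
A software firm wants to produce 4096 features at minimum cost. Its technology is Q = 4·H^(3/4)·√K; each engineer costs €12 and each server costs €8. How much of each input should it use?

H* = 256, K* = 256

Cost minimization requires the marginal rate of technical substitution to equal the input-price ratio: MP_H/MP_K = w/r.
Here MP_H/MP_K = (3/4)·(K/H)/(1/2) = 1.5·(K/H). Setting this equal to 12/8 = 1.5 gives K = H.
Substituting into Q = 4096: 4·H^(3/4)·(H)^(1/2) = 4096.
Solving, H = 256 and K = 256.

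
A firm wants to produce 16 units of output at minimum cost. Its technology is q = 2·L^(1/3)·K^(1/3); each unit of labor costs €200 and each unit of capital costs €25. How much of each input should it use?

Cost minimization requires the marginal rate of technical substitution to equal the input-price ratio: MP_L/MP_K = w/r.
Here MP_L/MP_K = (1/3)·(K/L)/(1/3) = (K/L). Setting this equal to 200/25 = 8 gives K = 8L.
Substituting into q = 16: 2·L^(1/3)·(8L)^(1/3) = 16.
Solving, L = 8 and K = 64.

L* = 8, K* = 64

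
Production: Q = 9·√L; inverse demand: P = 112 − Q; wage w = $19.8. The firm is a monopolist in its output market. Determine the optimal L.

Marginal revenue from the inverse demand is MR = 112 − 2Q.
The marginal product is MP_L = 4.5·L^(-1/2).
A monopolist hires until marginal revenue product equals the wage: MR·MP_L = w.
At L, Q = 9·√L. Substituting and solving: (112 − 18·√L)·4.5·L^(-1/2) = 19.8 gives L = 25.

L* = 25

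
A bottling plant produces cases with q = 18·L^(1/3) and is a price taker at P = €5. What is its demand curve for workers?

L(w) = (30/w)^(3/2)

MP_L = (1/3)·18·L^(-2/3) = 6·L^(-2/3).
Setting P·MP_L = w: 30·L^(-2/3) = w.
Solving for L: L^(-2/3) = w/30, so L = (30/w)^(3/2).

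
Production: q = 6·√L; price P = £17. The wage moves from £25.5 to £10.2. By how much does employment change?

ΔL = 21

From P·MP_L = w with MP_L = 3·L^(-1/2), the labor demand is L(w) = (51/w)^(2).
At w = 25.5: L = 4. At w = 10.2: L = 25.
ΔL = 25 − 4 = 21.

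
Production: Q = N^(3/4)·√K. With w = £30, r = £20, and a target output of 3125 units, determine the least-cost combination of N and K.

Cost minimization requires the marginal rate of technical substitution to equal the input-price ratio: MP_N/MP_K = w/r.
Here MP_N/MP_K = (3/4)·(K/N)/(1/2) = 1.5·(K/N). Setting this equal to 30/20 = 1.5 gives K = N.
Substituting into Q = 3125: N^(3/4)·(N)^(1/2) = 3125.
Solving, N = 625 and K = 625.

N* = 625, K* = 625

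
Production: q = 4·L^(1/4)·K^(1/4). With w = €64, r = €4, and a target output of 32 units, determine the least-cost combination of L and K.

Cost minimization requires the marginal rate of technical substitution to equal the input-price ratio: MP_L/MP_K = w/r.
Here MP_L/MP_K = (1/4)·(K/L)/(1/4) = (K/L). Setting this equal to 64/4 = 16 gives K = 16L.
Substituting into q = 32: 4·L^(1/4)·(16L)^(1/4) = 32.
Solving, L = 16 and K = 256.

L* = 16, K* = 256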